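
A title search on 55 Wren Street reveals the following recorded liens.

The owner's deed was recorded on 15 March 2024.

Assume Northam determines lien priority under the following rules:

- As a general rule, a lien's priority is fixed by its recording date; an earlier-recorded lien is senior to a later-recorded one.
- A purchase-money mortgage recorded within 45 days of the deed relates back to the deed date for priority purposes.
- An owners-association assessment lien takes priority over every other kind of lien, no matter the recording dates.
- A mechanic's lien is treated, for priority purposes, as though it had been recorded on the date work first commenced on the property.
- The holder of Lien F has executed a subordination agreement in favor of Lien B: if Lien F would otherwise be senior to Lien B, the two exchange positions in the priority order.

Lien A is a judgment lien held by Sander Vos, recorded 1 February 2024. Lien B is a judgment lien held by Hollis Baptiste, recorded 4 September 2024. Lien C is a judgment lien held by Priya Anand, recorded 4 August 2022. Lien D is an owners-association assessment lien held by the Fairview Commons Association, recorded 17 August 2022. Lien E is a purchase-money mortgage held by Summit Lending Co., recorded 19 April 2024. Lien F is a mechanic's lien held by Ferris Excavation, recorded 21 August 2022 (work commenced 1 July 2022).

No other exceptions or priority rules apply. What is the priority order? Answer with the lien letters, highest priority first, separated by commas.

First, effective dates: E was recorded within the 45-day window, so its effective date is the deed date 15 March 2024; F is treated as recorded 1 July 2022, the work-commencement date.
D is an owners-association assessment lien, so it outranks all other liens regardless of date.
The other liens, earliest effective date first: F (1 July 2022), C (4 August 2022), A (1 February 2024), E (15 March 2024), B (4 September 2024).
F is senior to B before the subordination, so the two trade places.

D, B, C, A, E, F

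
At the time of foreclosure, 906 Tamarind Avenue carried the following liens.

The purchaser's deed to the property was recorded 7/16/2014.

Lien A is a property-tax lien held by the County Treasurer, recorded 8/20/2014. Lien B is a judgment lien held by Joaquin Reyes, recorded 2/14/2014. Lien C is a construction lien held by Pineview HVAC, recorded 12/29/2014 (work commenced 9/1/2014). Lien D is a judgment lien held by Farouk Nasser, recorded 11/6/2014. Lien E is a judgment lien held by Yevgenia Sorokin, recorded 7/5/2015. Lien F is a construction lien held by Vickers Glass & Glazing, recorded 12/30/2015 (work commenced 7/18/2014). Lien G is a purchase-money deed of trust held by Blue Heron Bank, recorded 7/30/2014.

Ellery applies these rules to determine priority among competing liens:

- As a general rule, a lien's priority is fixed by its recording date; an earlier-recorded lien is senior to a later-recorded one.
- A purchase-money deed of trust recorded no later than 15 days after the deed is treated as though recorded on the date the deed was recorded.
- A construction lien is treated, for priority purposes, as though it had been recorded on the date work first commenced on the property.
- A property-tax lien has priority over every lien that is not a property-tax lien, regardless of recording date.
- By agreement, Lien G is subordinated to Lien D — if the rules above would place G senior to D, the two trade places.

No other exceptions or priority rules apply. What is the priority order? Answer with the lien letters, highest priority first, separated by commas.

A, B, D, F, C, G, E

Effective dates: C's effective date is 9/1/2014, when work began; F relates back to 7/18/2014 (work commenced); G relates back to the deed date 7/16/2014.
A is a property-tax lien, so it outranks all other liens regardless of date.
Among the remaining liens, by effective date: B (2/14/2014), G (7/16/2014), F (7/18/2014), C (9/1/2014), D (11/6/2014), E (7/5/2015).
G is senior to D before the subordination, so the two trade places.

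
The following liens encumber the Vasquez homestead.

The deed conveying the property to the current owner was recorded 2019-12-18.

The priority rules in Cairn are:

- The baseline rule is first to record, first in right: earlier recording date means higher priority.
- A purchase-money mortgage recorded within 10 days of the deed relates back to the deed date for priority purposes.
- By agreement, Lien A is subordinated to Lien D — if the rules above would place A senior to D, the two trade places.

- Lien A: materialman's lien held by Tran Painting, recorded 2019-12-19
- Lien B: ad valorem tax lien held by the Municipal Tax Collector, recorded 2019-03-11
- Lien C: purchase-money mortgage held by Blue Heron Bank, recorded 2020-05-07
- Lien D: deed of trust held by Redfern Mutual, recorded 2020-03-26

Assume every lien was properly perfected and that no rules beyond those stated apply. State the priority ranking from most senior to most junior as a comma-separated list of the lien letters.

First, effective dates: C was recorded 141 days after the deed — beyond 10 days — so no relation-back applies.
Ordering by effective date: B (2019-03-11), A (2019-12-19), D (2020-03-26), C (2020-05-07).
The subordination applies — A was senior to D — so A and D swap.

B, D, A, C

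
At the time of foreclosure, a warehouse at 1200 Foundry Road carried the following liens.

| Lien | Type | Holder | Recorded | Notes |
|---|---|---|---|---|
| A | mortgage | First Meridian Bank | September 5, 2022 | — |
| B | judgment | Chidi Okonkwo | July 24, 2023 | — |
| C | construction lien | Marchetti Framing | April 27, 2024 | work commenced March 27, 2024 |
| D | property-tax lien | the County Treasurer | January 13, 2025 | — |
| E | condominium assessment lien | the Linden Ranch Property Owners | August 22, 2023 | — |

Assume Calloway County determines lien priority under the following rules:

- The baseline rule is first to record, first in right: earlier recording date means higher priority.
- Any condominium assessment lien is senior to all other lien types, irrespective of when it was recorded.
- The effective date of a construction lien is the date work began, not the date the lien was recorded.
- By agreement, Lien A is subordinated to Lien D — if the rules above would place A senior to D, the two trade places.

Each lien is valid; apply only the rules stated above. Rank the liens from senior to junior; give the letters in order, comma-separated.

Effective dates after the stated exceptions: C's effective date is March 27, 2024, when work began.
E is a condominium assessment lien and takes priority over every other lien.
Among the remaining liens, by effective date: A (September 5, 2022), B (July 24, 2023), C (March 27, 2024), D (January 13, 2025).
A would otherwise be senior to D, so under the subordination agreement A and D exchange positions.

E, D, B, C, A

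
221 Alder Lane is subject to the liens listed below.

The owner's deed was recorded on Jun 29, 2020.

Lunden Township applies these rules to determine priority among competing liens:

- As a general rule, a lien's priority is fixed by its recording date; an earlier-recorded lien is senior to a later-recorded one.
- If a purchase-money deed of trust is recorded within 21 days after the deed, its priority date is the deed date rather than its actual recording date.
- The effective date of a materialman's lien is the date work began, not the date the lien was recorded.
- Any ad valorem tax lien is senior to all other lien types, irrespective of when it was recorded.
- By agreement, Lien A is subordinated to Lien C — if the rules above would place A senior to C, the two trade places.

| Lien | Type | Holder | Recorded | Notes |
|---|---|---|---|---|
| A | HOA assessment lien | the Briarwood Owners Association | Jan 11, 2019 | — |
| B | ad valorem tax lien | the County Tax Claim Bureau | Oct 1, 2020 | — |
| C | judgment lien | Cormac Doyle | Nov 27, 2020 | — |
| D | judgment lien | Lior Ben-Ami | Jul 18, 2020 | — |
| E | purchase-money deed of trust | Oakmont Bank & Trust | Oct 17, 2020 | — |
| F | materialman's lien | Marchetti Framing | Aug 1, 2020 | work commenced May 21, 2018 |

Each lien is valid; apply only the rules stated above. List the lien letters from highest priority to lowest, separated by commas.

First, effective dates: E was recorded 110 days after the deed — beyond 21 days — so no relation-back applies; F's effective date is May 21, 2018, when work began.
B is an ad valorem tax lien, so it outranks all other liens regardless of date.
Among the remaining liens, by effective date: F (May 21, 2018), A (Jan 11, 2019), D (Jul 18, 2020), E (Oct 17, 2020), C (Nov 27, 2020).
A is senior to C before the subordination, so the two trade places.

B, F, C, D, E, A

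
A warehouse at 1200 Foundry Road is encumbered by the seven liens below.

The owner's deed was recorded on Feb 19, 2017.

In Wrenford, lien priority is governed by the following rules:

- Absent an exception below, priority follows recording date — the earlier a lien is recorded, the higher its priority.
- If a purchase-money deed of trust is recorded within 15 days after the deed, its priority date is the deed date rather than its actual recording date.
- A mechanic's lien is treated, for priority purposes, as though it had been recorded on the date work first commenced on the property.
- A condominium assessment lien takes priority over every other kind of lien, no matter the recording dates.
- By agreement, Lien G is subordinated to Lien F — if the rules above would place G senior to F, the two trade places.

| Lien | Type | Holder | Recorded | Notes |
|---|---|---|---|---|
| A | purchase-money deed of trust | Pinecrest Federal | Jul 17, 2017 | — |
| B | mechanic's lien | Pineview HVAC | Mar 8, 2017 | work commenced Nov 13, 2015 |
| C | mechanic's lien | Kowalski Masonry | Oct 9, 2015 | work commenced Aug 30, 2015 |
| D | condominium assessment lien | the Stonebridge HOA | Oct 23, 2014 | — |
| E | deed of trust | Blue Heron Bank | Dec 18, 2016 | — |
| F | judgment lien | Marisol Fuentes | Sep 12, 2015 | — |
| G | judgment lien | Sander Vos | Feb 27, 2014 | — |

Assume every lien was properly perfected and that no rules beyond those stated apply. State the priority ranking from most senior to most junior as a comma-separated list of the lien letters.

Adjusting effective dates: A was recorded 148 days after the deed, outside the 15-day window, so it keeps its recording date; B is treated as recorded Nov 13, 2015, the work-commencement date; C's effective date is Aug 30, 2015, when work began.
D is a condominium assessment lien and takes priority over every other lien.
Among the remaining liens, by effective date: G (Feb 27, 2014), C (Aug 30, 2015), F (Sep 12, 2015), B (Nov 13, 2015), E (Dec 18, 2016), A (Jul 17, 2017).
Because G would otherwise rank above F, the subordination swaps them.

D, F, C, G, B, E, A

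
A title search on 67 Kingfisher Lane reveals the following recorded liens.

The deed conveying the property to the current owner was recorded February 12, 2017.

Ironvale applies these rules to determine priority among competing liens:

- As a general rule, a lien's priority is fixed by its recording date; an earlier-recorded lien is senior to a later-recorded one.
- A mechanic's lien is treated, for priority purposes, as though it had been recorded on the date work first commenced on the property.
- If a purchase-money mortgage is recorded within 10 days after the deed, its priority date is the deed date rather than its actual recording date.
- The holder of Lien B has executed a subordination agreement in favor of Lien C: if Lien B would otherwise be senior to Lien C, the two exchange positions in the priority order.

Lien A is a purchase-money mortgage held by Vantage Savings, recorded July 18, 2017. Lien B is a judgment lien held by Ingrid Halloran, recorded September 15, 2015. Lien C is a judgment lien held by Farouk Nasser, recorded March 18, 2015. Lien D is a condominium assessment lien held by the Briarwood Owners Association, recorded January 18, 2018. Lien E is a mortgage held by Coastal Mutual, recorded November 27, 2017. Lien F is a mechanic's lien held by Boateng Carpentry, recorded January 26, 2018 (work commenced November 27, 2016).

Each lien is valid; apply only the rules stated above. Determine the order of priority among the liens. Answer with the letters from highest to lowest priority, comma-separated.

C, B, F, A, E, D

Effective dates after the stated exceptions: A missed the 10-day window (156 days after the deed), so its recording date stands; F relates back to November 27, 2016 (work commenced).
Sorted by effective date: C (March 18, 2015), B (September 15, 2015), F (November 27, 2016), A (July 18, 2017), E (November 27, 2017), D (January 18, 2018).
B is already junior to C, so the subordination agreement changes nothing.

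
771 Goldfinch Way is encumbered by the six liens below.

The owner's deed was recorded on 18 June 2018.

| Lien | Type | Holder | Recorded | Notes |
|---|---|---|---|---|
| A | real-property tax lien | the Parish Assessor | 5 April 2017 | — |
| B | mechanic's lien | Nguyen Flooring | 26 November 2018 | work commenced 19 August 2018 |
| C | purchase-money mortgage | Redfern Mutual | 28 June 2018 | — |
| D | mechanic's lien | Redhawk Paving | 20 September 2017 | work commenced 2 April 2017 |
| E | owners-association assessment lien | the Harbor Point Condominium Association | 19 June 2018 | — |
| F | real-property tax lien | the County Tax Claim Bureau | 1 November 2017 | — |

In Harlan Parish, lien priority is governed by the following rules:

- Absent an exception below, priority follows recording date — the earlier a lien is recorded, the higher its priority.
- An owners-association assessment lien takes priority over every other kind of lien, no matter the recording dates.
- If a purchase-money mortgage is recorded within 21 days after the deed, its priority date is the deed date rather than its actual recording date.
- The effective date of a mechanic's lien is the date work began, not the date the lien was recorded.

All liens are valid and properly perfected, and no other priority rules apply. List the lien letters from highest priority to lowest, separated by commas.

Effective dates: B's effective date is 19 August 2018, when work began; C's effective date is the deed date, 18 June 2018; D's effective date is 2 April 2017, when work began.
E, as an owners-association assessment lien, has superpriority and ranks first.
Among the remaining liens, by effective date: D (2 April 2017), A (5 April 2017), F (1 November 2017), C (18 June 2018), B (19 August 2018).

E, D, A, F, C, B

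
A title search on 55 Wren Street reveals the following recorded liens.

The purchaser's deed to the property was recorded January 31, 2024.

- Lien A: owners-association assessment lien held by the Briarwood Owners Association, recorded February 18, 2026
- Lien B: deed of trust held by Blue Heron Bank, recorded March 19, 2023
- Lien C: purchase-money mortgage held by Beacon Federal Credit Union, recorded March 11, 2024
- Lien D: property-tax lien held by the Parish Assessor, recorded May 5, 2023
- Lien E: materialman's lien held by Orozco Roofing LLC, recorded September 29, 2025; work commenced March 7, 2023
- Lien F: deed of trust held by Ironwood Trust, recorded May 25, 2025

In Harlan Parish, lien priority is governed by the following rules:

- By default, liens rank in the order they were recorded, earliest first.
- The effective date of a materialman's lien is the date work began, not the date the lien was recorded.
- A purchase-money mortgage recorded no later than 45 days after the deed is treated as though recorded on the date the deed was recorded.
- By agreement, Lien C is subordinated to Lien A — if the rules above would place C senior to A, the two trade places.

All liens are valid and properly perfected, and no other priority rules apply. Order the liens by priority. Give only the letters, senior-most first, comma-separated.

First, effective dates: C's effective date is the deed date, January 31, 2024; E is treated as recorded March 7, 2023, the work-commencement date.
By effective date: E (March 7, 2023), B (March 19, 2023), D (May 5, 2023), C (January 31, 2024), F (May 25, 2025), A (February 18, 2026).
Because C would otherwise rank above A, the subordination swaps them.

E, B, D, A, F, C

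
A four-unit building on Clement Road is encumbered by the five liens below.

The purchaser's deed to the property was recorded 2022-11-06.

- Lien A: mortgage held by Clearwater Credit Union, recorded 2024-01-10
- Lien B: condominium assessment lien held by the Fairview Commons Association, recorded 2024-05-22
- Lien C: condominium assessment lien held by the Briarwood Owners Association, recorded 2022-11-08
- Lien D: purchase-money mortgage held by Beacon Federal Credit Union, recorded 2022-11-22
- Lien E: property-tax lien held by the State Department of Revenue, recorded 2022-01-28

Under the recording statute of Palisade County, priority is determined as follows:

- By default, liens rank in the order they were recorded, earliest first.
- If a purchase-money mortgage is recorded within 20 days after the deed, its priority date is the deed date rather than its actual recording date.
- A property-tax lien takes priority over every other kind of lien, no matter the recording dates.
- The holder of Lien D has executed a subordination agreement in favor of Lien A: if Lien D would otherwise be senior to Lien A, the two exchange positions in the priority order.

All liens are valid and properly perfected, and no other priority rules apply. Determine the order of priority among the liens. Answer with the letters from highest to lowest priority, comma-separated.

Effective dates: D relates back to the deed date 2022-11-06.
E, as a property-tax lien, has superpriority and ranks first.
Among the remaining liens, by effective date: D (2022-11-06), C (2022-11-08), A (2024-01-10), B (2024-05-22).
D would otherwise be senior to A, so under the subordination agreement D and A exchange positions.

E, A, C, D, B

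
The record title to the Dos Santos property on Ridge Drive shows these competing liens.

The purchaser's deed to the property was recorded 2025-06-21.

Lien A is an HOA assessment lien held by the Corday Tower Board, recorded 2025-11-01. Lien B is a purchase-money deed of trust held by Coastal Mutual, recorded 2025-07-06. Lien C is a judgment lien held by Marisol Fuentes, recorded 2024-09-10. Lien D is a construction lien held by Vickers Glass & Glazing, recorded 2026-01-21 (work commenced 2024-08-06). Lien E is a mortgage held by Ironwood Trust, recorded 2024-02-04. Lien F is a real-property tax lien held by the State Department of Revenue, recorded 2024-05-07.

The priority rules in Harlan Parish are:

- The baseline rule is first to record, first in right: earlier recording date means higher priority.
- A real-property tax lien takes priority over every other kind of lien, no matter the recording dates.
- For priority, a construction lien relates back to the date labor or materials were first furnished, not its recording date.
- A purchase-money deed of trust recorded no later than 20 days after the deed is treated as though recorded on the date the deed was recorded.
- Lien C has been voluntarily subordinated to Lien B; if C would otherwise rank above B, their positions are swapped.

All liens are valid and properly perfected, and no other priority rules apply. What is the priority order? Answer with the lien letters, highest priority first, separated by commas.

Adjusting effective dates: B was recorded within the 20-day window, so its effective date is the deed date 2025-06-21; D is treated as recorded 2024-08-06, the work-commencement date.
As a real-property tax lien, F is senior to every other lien.
Among the remaining liens, by effective date: E (2024-02-04), D (2024-08-06), C (2024-09-10), B (2025-06-21), A (2025-11-01).
The subordination applies — C was senior to B — so C and B swap.

F, E, D, B, C, A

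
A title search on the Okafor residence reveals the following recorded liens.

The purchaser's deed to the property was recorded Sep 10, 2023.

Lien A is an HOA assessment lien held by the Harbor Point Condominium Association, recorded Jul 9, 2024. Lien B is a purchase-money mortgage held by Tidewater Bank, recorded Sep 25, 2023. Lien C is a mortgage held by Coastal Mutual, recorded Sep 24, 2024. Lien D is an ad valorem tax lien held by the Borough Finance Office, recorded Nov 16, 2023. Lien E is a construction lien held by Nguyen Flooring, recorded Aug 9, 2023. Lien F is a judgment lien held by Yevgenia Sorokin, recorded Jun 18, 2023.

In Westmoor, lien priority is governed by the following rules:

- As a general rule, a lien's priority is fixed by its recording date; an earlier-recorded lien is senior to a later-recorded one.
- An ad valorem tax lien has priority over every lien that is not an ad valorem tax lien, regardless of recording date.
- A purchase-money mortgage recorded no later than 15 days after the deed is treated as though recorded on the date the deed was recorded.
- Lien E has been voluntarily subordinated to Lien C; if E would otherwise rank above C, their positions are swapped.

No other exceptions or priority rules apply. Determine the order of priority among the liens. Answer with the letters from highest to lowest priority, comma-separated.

D, F, C, B, A, E

Effective dates: B's effective date is the deed date, Sep 10, 2023.
As an ad valorem tax lien, D is senior to every other lien.
Ordering the rest by effective date: F (Jun 18, 2023), E (Aug 9, 2023), B (Sep 10, 2023), A (Jul 9, 2024), C (Sep 24, 2024).
The subordination applies — E was senior to C — so E and C swap.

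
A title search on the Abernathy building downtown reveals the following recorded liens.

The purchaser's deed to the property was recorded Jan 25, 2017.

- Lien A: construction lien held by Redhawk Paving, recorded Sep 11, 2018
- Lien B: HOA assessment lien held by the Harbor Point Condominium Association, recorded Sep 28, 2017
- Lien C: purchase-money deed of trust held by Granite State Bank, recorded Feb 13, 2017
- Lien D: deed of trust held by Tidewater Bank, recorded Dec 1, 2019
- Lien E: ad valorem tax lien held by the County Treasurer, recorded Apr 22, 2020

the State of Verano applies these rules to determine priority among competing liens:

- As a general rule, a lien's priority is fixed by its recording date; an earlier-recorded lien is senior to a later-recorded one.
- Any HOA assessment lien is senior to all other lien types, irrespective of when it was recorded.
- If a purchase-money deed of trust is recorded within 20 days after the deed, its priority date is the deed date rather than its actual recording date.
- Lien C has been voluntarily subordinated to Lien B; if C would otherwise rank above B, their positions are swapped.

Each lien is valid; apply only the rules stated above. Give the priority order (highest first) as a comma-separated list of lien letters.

Adjusting effective dates: C relates back to the deed date Jan 25, 2017.
As an HOA assessment lien, B is senior to every other lien.
The other liens, earliest effective date first: C (Jan 25, 2017), A (Sep 11, 2018), D (Dec 1, 2019), E (Apr 22, 2020).
C is already junior to B, so the subordination agreement changes nothing.

B, C, A, D, E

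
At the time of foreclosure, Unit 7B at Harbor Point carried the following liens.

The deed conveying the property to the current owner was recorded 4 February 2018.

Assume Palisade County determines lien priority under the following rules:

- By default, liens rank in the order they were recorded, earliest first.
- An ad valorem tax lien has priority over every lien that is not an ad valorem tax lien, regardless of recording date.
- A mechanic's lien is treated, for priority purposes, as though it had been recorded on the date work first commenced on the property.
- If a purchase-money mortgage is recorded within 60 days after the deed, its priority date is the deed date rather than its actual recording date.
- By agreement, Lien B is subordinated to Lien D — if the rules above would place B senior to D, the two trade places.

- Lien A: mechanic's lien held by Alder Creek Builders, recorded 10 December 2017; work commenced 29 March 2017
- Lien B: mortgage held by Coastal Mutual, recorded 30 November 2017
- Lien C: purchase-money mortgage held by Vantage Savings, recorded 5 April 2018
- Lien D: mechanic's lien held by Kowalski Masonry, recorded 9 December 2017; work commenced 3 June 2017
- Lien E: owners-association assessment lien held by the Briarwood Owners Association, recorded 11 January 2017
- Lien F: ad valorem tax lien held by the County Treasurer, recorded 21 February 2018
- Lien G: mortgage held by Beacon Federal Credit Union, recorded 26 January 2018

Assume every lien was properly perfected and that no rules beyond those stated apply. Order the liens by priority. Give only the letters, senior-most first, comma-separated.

Effective dates: A is treated as recorded 29 March 2017, the work-commencement date; C relates back to the deed date 4 February 2018; D's effective date is 3 June 2017, when work began.
As an ad valorem tax lien, F is senior to every other lien.
Remaining liens by effective date: E (11 January 2017), A (29 March 2017), D (3 June 2017), B (30 November 2017), G (26 January 2018), C (4 February 2018).
B already ranks below D; the subordination has no effect.

F, E, A, D, B, G, C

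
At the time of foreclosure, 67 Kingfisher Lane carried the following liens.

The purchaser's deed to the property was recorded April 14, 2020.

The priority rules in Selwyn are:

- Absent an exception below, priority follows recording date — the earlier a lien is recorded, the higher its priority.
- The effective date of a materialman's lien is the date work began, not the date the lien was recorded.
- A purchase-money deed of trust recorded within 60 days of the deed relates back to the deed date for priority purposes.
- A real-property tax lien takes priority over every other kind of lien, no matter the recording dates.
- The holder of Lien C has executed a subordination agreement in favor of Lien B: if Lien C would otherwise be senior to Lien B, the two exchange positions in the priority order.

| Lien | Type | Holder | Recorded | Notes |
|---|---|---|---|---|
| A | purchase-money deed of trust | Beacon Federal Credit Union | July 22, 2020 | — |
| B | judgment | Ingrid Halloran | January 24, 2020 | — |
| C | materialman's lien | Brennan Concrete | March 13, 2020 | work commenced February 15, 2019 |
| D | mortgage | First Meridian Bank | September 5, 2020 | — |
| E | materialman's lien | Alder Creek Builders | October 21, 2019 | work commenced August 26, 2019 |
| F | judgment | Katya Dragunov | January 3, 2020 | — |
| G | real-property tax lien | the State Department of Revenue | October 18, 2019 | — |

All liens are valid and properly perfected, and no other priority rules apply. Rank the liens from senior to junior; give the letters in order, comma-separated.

First, effective dates: A was recorded 99 days after the deed — beyond 60 days — so no relation-back applies; C is treated as recorded February 15, 2019, the work-commencement date; E's effective date is August 26, 2019, when work began.
G is a real-property tax lien and takes priority over every other lien.
Remaining liens by effective date: C (February 15, 2019), E (August 26, 2019), F (January 3, 2020), B (January 24, 2020), A (July 22, 2020), D (September 5, 2020).
Because C would otherwise rank above B, the subordination swaps them.

G, B, E, F, C, A, D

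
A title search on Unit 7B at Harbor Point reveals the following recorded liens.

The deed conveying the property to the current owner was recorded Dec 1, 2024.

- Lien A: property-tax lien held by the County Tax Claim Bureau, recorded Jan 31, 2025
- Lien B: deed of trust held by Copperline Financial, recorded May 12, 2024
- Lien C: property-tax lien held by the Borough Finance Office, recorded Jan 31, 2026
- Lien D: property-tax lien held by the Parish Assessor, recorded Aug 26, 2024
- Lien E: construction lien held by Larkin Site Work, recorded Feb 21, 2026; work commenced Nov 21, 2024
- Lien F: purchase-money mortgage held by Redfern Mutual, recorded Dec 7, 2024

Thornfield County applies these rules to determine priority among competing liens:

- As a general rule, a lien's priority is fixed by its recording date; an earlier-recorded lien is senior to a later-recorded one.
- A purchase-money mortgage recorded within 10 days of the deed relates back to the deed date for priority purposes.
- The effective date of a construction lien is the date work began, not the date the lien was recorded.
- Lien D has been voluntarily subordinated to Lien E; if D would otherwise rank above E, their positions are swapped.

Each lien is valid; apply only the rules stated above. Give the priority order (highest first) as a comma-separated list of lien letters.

B, E, D, F, A, C

Adjusting effective dates: E's effective date is Nov 21, 2024, when work began; F relates back to the deed date Dec 1, 2024.
By effective date, earliest first: B (May 12, 2024), D (Aug 26, 2024), E (Nov 21, 2024), F (Dec 1, 2024), A (Jan 31, 2025), C (Jan 31, 2026).
D is senior to E before the subordination, so the two trade places.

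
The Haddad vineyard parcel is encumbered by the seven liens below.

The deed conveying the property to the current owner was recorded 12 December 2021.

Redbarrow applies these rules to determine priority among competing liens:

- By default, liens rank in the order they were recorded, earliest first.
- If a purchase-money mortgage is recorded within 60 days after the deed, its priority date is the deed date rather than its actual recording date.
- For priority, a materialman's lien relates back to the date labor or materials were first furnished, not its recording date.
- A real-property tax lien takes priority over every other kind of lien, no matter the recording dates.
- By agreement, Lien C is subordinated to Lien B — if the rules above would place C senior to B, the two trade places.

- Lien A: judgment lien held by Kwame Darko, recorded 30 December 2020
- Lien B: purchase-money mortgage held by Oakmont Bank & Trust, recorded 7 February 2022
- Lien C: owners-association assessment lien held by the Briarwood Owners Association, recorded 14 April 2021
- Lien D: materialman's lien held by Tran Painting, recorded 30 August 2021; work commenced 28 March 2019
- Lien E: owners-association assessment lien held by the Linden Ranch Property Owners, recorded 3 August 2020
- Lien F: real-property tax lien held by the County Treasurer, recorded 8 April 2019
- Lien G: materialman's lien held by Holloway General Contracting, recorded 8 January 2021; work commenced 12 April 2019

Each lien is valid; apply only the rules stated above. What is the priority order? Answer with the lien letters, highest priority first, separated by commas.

Effective dates after the stated exceptions: B relates back to the deed date 12 December 2021; D is treated as recorded 28 March 2019, the work-commencement date; G relates back to 12 April 2019 (work commenced).
F, as a real-property tax lien, has superpriority and ranks first.
Ordering the rest by effective date: D (28 March 2019), G (12 April 2019), E (3 August 2020), A (30 December 2020), C (14 April 2021), B (12 December 2021).
C would otherwise be senior to B, so under the subordination agreement C and B exchange positions.

F, D, G, E, A, B, C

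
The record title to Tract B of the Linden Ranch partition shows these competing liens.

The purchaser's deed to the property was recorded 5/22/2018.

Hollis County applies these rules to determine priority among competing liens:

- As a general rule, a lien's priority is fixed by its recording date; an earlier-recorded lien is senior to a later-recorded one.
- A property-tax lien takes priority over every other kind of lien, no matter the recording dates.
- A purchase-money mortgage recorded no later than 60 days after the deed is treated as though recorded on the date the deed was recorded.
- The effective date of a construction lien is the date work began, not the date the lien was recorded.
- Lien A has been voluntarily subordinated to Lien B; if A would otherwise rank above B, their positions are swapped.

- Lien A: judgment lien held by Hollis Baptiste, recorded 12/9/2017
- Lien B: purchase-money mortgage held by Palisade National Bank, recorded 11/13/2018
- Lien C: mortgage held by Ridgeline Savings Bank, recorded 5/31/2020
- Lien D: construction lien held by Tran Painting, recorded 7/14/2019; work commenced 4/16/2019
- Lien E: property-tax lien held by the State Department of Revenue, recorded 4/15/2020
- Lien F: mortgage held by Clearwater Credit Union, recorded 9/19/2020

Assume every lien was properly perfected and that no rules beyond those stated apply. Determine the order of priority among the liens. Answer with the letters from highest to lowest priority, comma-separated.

First, effective dates: B was recorded 175 days after the deed — beyond 60 days — so no relation-back applies; D is treated as recorded 4/16/2019, the work-commencement date.
E, as a property-tax lien, has superpriority and ranks first.
The other liens, earliest effective date first: A (12/9/2017), B (11/13/2018), D (4/16/2019), C (5/31/2020), F (9/19/2020).
A is senior to B before the subordination, so the two trade places.

E, B, A, D, C, F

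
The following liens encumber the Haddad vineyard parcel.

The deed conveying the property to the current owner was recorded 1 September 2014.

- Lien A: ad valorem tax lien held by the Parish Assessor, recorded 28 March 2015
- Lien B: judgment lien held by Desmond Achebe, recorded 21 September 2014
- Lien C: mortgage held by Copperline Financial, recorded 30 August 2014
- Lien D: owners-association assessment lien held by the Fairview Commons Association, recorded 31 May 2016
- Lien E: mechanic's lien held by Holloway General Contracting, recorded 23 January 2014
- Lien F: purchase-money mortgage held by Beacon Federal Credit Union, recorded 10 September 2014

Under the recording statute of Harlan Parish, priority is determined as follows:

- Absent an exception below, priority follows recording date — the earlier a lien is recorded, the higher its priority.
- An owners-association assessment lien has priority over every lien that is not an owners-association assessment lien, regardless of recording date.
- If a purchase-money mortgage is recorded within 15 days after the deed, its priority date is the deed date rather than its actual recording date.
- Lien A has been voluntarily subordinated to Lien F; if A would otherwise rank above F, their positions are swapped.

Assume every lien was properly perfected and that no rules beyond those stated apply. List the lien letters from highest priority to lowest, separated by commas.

D, E, C, F, B, A

Effective dates after the stated exceptions: F's effective date is the deed date, 1 September 2014.
As an owners-association assessment lien, D is senior to every other lien.
Among the remaining liens, by effective date: E (23 January 2014), C (30 August 2014), F (1 September 2014), B (21 September 2014), A (28 March 2015).
A already ranks below F; the subordination has no effect.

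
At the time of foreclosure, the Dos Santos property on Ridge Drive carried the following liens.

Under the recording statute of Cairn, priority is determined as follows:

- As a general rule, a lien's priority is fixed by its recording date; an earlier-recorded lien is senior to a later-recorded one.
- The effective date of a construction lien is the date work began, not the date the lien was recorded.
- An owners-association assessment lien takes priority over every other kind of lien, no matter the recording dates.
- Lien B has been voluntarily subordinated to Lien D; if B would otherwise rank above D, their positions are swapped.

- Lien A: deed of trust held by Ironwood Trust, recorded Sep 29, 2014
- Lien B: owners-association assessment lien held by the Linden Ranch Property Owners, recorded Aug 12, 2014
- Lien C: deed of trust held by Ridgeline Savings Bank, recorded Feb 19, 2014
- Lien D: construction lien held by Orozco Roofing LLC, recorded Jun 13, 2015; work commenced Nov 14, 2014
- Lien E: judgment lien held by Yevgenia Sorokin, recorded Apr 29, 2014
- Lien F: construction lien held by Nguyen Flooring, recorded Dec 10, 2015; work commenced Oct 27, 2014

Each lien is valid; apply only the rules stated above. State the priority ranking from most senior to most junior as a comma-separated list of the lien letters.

Effective dates after the stated exceptions: D relates back to Nov 14, 2014 (work commenced); F is treated as recorded Oct 27, 2014, the work-commencement date.
B, as an owners-association assessment lien, has superpriority and ranks first.
Among the remaining liens, by effective date: C (Feb 19, 2014), E (Apr 29, 2014), A (Sep 29, 2014), F (Oct 27, 2014), D (Nov 14, 2014).
B is senior to D before the subordination, so the two trade places.

D, C, E, A, F, B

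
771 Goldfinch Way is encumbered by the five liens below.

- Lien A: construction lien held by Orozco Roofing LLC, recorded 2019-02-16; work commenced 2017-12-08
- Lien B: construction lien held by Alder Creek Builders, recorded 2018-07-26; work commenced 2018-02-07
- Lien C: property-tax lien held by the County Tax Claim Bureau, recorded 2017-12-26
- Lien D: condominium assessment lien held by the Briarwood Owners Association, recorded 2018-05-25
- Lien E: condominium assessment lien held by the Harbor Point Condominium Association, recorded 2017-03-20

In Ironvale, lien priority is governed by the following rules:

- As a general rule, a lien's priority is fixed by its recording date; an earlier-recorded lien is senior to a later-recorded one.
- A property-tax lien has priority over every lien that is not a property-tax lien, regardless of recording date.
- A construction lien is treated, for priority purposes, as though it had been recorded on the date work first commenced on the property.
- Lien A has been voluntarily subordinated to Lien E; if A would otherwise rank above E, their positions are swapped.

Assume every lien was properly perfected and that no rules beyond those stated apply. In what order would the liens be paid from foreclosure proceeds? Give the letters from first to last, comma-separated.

Effective dates after the stated exceptions: A is treated as recorded 2017-12-08, the work-commencement date; B's effective date is 2018-02-07, when work began.
C, as a property-tax lien, has superpriority and ranks first.
Ordering the rest by effective date: E (2017-03-20), A (2017-12-08), B (2018-02-07), D (2018-05-25).
Since A is not senior to E, the subordination leaves the order unchanged.

C, E, A, B, D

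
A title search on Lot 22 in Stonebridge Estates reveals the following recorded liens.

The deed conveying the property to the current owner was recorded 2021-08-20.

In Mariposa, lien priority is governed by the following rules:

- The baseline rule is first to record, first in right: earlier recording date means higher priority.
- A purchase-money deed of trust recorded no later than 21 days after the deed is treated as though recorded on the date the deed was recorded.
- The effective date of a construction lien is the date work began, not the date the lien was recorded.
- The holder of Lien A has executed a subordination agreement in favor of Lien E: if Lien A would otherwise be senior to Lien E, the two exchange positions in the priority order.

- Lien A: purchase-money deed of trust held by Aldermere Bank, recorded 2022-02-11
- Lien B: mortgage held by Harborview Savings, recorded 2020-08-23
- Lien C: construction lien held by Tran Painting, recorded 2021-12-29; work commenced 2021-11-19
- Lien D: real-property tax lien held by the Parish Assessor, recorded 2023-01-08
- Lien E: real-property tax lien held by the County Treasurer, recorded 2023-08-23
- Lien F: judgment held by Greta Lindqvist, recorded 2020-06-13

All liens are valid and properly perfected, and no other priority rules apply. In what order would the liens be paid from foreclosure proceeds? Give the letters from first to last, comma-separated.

F, B, C, E, D, A

First, effective dates: A was recorded 175 days after the deed — beyond 21 days — so no relation-back applies; C relates back to 2021-11-19 (work commenced).
By effective date: F (2020-06-13), B (2020-08-23), C (2021-11-19), A (2022-02-11), D (2023-01-08), E (2023-08-23).
The subordination applies — A was senior to E — so A and E swap.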